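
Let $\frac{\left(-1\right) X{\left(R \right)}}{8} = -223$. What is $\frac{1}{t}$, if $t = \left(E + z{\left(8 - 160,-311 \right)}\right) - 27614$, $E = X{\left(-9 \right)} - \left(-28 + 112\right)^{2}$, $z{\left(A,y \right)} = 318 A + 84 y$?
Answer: $- \frac{1}{107346} \approx -9.3157 \cdot 10^{-6}$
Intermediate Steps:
$X{\left(R \right)} = 1784$ ($X{\left(R \right)} = \left(-8\right) \left(-223\right) = 1784$)
$z{\left(A,y \right)} = 84 y + 318 A$
$E = -5272$ ($E = 1784 - \left(-28 + 112\right)^{2} = 1784 - 84^{2} = 1784 - 7056 = -5272$)
$t = -107346$ ($t = \left(-5272 + \left(84 \left(-311\right) + 318 \left(8 - 160\right)\right)\right) - 27614 = \left(-5272 + \left(-26124 + 318 \left(8 - 160\right)\right)\right) - 27614 = \left(-5272 + \left(-26124 + 318 \left(-152\right)\right)\right) - 27614 = \left(-5272 - 74460\right) - 27614 = -79732 - 27614 = -107346$)
$\frac{1}{t} = \frac{1}{-107346} = - \frac{1}{107346}$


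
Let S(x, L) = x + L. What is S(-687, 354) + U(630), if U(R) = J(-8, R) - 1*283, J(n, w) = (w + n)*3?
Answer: 1250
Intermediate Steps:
S(x, L) = L + x
J(n, w) = 3*n + 3*w (J(n, w) = (n + w)*3 = 3*n + 3*w)
U(R) = -307 + 3*R (U(R) = (3*(-8) + 3*R) - 1*283 = (-24 + 3*R) - 283 = -307 + 3*R)
S(-687, 354) + U(630) = (354 - 687) + (-307 + 3*630) = -333 + (-307 + 1890) = -333 + 1583 = 1250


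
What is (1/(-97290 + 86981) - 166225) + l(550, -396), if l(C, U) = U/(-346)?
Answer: -296453098816/1783457 ≈ -1.6622e+5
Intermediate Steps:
l(C, U) = -U/346 (l(C, U) = U*(-1/346) = -U/346)
(1/(-97290 + 86981) - 166225) + l(550, -396) = (1/(-97290 + 86981) - 166225) - 1/346*(-396) = (1/(-10309) - 166225) + 198/173 = (-1/10309 - 166225) + 198/173 = -1713613526/10309 + 198/173 = -296453098816/1783457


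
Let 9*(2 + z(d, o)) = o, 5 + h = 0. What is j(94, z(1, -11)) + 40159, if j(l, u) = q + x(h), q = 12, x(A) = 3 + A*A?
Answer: 40199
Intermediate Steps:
h = -5 (h = -5 + 0 = -5)
z(d, o) = -2 + o/9
x(A) = 3 + A²
j(l, u) = 40 (j(l, u) = 12 + (3 + (-5)²) = 12 + (3 + 25) = 12 + 28 = 40)
j(94, z(1, -11)) + 40159 = 40 + 40159 = 40199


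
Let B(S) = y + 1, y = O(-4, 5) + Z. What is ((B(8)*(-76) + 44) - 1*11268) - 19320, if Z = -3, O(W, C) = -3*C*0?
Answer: -30392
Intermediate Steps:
O(W, C) = 0
y = -3 (y = 0 - 3 = -3)
B(S) = -2 (B(S) = -3 + 1 = -2)
((B(8)*(-76) + 44) - 1*11268) - 19320 = ((-2*(-76) + 44) - 1*11268) - 19320 = ((152 + 44) - 11268) - 19320 = (196 - 11268) - 19320 = -11072 - 19320 = -30392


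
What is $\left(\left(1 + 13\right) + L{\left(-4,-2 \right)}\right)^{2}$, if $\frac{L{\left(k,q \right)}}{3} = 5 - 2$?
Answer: $529$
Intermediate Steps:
$L{\left(k,q \right)} = 9$ ($L{\left(k,q \right)} = 3 \left(5 - 2\right) = 3 \cdot 3 = 9$)
$\left(\left(1 + 13\right) + L{\left(-4,-2 \right)}\right)^{2} = \left(\left(1 + 13\right) + 9\right)^{2} = \left(14 + 9\right)^{2} = 23^{2} = 529$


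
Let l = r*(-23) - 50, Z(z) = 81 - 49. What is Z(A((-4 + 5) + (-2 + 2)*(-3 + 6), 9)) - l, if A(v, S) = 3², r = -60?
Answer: -1298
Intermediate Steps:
A(v, S) = 9
Z(z) = 32
l = 1330 (l = -60*(-23) - 50 = 1380 - 50 = 1330)
Z(A((-4 + 5) + (-2 + 2)*(-3 + 6), 9)) - l = 32 - 1*1330 = 32 - 1330 = -1298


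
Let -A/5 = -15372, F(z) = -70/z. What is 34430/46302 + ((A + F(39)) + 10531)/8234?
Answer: 28143645373/2478129342 ≈ 11.357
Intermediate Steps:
A = 76860 (A = -5*(-15372) = 76860)
34430/46302 + ((A + F(39)) + 10531)/8234 = 34430/46302 + ((76860 - 70/39) + 10531)/8234 = 34430*(1/46302) + ((76860 - 70*1/39) + 10531)*(1/8234) = 17215/23151 + ((76860 - 70/39) + 10531)*(1/8234) = 17215/23151 + (2997470/39 + 10531)*(1/8234) = 17215/23151 + (3408179/39)*(1/8234) = 17215/23151 + 3408179/321126 = 28143645373/2478129342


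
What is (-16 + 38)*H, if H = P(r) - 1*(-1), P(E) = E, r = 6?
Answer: 154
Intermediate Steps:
H = 7 (H = 6 - 1*(-1) = 6 + 1 = 7)
(-16 + 38)*H = (-16 + 38)*7 = 22*7 = 154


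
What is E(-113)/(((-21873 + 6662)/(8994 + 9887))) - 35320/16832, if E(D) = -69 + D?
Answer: 1023272429/4571992 ≈ 223.81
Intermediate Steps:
E(-113)/(((-21873 + 6662)/(8994 + 9887))) - 35320/16832 = (-69 - 113)/(((-21873 + 6662)/(8994 + 9887))) - 35320/16832 = -182/((-15211/18881)) - 35320*1/16832 = -182/((-15211*1/18881)) - 4415/2104 = -182/(-15211/18881) - 4415/2104 = -182*(-18881/15211) - 4415/2104 = 490906/2173 - 4415/2104 = 1023272429/4571992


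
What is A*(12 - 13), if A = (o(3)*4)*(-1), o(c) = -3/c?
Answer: -4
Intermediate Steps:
A = 4 (A = (-3/3*4)*(-1) = (-3*⅓*4)*(-1) = -1*4*(-1) = -4*(-1) = 4)
A*(12 - 13) = 4*(12 - 13) = 4*(-1) = -4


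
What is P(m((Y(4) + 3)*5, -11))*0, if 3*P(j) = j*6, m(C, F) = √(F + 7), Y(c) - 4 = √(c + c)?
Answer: 0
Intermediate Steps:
Y(c) = 4 + √2*√c (Y(c) = 4 + √(c + c) = 4 + √(2*c) = 4 + √2*√c)
m(C, F) = √(7 + F)
P(j) = 2*j (P(j) = (j*6)/3 = (6*j)/3 = 2*j)
P(m((Y(4) + 3)*5, -11))*0 = (2*√(7 - 11))*0 = (2*√(-4))*0 = (2*(2*I))*0 = (4*I)*0 = 0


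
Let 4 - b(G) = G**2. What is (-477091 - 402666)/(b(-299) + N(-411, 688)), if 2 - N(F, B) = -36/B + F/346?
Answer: 26178049292/2660000717 ≈ 9.8414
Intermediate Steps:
b(G) = 4 - G**2
N(F, B) = 2 + 36/B - F/346 (N(F, B) = 2 - (-36/B + F/346) = 2 + (36/B - F/346) = 2 + 36/B - F/346)
(-477091 - 402666)/(b(-299) + N(-411, 688)) = (-477091 - 402666)/((4 - 1*(-299)**2) + (2 + 36/688 - 1/346*(-411))) = -879757/((4 - 1*89401) + (2 + 36*(1/688) + 411/346)) = -879757/((4 - 89401) + (2 + 9/172 + 411/346)) = -879757/(-89397 + 96415/29756) = -879757/(-2660000717/29756) = -879757*(-29756/2660000717) = 26178049292/2660000717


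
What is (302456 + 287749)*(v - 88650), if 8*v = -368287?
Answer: -635938214835/8 ≈ -7.9492e+10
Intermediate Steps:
v = -368287/8 (v = (⅛)*(-368287) = -368287/8 ≈ -46036.)
(302456 + 287749)*(v - 88650) = (302456 + 287749)*(-368287/8 - 88650) = 590205*(-1077487/8) = -635938214835/8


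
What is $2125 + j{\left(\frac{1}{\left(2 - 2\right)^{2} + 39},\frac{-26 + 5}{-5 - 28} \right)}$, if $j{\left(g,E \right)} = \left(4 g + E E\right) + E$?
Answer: $\frac{10033273}{4719} \approx 2126.1$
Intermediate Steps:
$j{\left(g,E \right)} = E + E^{2} + 4 g$ ($j{\left(g,E \right)} = \left(4 g + E^{2}\right) + E = \left(E^{2} + 4 g\right) + E = E + E^{2} + 4 g$)
$2125 + j{\left(\frac{1}{\left(2 - 2\right)^{2} + 39},\frac{-26 + 5}{-5 - 28} \right)} = 2125 + \left(\frac{-26 + 5}{-5 - 28} + \left(\frac{-26 + 5}{-5 - 28}\right)^{2} + \frac{4}{\left(2 - 2\right)^{2} + 39}\right) = 2125 + \left(- \frac{21}{-33} + \left(- \frac{21}{-33}\right)^{2} + \frac{4}{0^{2} + 39}\right) = 2125 + \left(\left(-21\right) \left(- \frac{1}{33}\right) + \left(\left(-21\right) \left(- \frac{1}{33}\right)\right)^{2} + \frac{4}{0 + 39}\right) = 2125 + \left(\frac{7}{11} + \left(\frac{7}{11}\right)^{2} + \frac{4}{39}\right) = 2125 + \left(\frac{7}{11} + \frac{49}{121} + 4 \cdot \frac{1}{39}\right) = 2125 + \left(\frac{7}{11} + \frac{49}{121} + \frac{4}{39}\right) = 2125 + \frac{5398}{4719} = \frac{10033273}{4719}$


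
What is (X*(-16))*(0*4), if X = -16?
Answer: 0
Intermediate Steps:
(X*(-16))*(0*4) = (-16*(-16))*(0*4) = 256*0 = 0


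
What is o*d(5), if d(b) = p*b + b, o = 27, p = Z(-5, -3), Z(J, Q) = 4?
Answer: 675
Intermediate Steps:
p = 4
d(b) = 5*b (d(b) = 4*b + b = 5*b)
o*d(5) = 27*(5*5) = 27*25 = 675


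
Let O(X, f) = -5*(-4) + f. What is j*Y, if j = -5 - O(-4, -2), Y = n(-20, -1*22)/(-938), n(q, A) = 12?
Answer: 138/469 ≈ 0.29424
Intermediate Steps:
O(X, f) = 20 + f
Y = -6/469 (Y = 12/(-938) = 12*(-1/938) = -6/469 ≈ -0.012793)
j = -23 (j = -5 - (20 - 2) = -5 - 1*18 = -5 - 18 = -23)
j*Y = -23*(-6/469) = 138/469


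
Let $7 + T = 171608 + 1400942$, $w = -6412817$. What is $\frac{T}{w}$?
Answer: $- \frac{1572543}{6412817} \approx -0.24522$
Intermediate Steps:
$T = 1572543$ ($T = -7 + \left(171608 + 1400942\right) = -7 + 1572550 = 1572543$)
$\frac{T}{w} = \frac{1572543}{-6412817} = 1572543 \left(- \frac{1}{6412817}\right) = - \frac{1572543}{6412817}$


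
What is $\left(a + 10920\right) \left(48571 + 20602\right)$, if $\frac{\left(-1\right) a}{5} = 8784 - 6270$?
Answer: $-114135450$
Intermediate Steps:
$a = -12570$ ($a = - 5 \left(8784 - 6270\right) = \left(-5\right) 2514 = -12570$)
$\left(a + 10920\right) \left(48571 + 20602\right) = \left(-12570 + 10920\right) \left(48571 + 20602\right) = \left(-1650\right) 69173 = -114135450$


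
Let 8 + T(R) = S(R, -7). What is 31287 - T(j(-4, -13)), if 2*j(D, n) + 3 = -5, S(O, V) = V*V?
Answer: 31246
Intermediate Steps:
S(O, V) = V²
j(D, n) = -4 (j(D, n) = -3/2 + (½)*(-5) = -3/2 - 5/2 = -4)
T(R) = 41 (T(R) = -8 + (-7)² = -8 + 49 = 41)
31287 - T(j(-4, -13)) = 31287 - 1*41 = 31287 - 41 = 31246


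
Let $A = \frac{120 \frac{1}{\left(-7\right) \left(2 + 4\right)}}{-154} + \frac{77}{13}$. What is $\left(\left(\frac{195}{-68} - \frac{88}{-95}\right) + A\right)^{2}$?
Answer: $\frac{32787935800318449}{2048940141648400} \approx 16.002$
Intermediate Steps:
$A = \frac{41633}{7007}$ ($A = \frac{120}{\left(-7\right) 6} \left(- \frac{1}{154}\right) + 77 \cdot \frac{1}{13} = \frac{120}{-42} \left(- \frac{1}{154}\right) + \frac{77}{13} = 120 \left(- \frac{1}{42}\right) \left(- \frac{1}{154}\right) + \frac{77}{13} = \left(- \frac{20}{7}\right) \left(- \frac{1}{154}\right) + \frac{77}{13} = \frac{10}{539} + \frac{77}{13} = \frac{41633}{7007} \approx 5.9416$)
$\left(\left(\frac{195}{-68} - \frac{88}{-95}\right) + A\right)^{2} = \left(\left(\frac{195}{-68} - \frac{88}{-95}\right) + \frac{41633}{7007}\right)^{2} = \left(\left(195 \left(- \frac{1}{68}\right) - - \frac{88}{95}\right) + \frac{41633}{7007}\right)^{2} = \left(\left(- \frac{195}{68} + \frac{88}{95}\right) + \frac{41633}{7007}\right)^{2} = \left(- \frac{12541}{6460} + \frac{41633}{7007}\right)^{2} = \left(\frac{181074393}{45265220}\right)^{2} = \frac{32787935800318449}{2048940141648400}$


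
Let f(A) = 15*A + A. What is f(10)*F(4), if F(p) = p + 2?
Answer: 960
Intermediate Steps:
F(p) = 2 + p
f(A) = 16*A
f(10)*F(4) = (16*10)*(2 + 4) = 160*6 = 960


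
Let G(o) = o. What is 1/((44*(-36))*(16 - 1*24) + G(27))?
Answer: 1/12699 ≈ 7.8746e-5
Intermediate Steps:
1/((44*(-36))*(16 - 1*24) + G(27)) = 1/((44*(-36))*(16 - 1*24) + 27) = 1/(-1584*(16 - 24) + 27) = 1/(-1584*(-8) + 27) = 1/(12672 + 27) = 1/12699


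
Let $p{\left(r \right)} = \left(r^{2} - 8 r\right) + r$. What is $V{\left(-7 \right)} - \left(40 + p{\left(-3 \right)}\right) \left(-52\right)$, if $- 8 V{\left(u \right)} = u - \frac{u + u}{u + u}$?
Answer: $3641$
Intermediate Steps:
$p{\left(r \right)} = r^{2} - 7 r$
$V{\left(u \right)} = \frac{1}{8} - \frac{u}{8}$ ($V{\left(u \right)} = - \frac{u - \frac{u + u}{u + u}}{8} = - \frac{u - \frac{2 u}{2 u}}{8} = - \frac{u - 2 u \frac{1}{2 u}}{8} = - \frac{u - 1}{8} = - \frac{-1 + u}{8} = \frac{1}{8} - \frac{u}{8}$)
$V{\left(-7 \right)} - \left(40 + p{\left(-3 \right)}\right) \left(-52\right) = \left(\frac{1}{8} - - \frac{7}{8}\right) - \left(40 - 3 \left(-7 - 3\right)\right) \left(-52\right) = \left(\frac{1}{8} + \frac{7}{8}\right) - \left(40 - -30\right) \left(-52\right) = 1 - \left(40 + 30\right) \left(-52\right) = 1 - 70 \left(-52\right) = 1 - -3640 = 1 + 3640 = 3641$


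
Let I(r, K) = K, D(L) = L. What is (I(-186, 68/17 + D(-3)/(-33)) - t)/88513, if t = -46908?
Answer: 516033/973643 ≈ 0.53000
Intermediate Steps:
(I(-186, 68/17 + D(-3)/(-33)) - t)/88513 = ((68/17 - 3/(-33)) - 1*(-46908))/88513 = ((68*(1/17) - 3*(-1/33)) + 46908)*(1/88513) = ((4 + 1/11) + 46908)*(1/88513) = (45/11 + 46908)*(1/88513) = (516033/11)*(1/88513) = 516033/973643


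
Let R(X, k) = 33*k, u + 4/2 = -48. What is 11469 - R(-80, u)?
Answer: 13119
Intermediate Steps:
u = -50 (u = -2 - 48 = -50)
11469 - R(-80, u) = 11469 - 33*(-50) = 11469 - 1*(-1650) = 11469 + 1650 = 13119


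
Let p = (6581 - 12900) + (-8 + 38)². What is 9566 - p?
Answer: 14985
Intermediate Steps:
p = -5419 (p = -6319 + 30² = -6319 + 900 = -5419)
9566 - p = 9566 - 1*(-5419) = 9566 + 5419 = 14985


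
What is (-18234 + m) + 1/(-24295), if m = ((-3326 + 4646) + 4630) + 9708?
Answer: -62583921/24295 ≈ -2576.0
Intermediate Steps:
m = 15658 (m = (1320 + 4630) + 9708 = 5950 + 9708 = 15658)
(-18234 + m) + 1/(-24295) = (-18234 + 15658) + 1/(-24295) = -2576 - 1/24295 = -62583921/24295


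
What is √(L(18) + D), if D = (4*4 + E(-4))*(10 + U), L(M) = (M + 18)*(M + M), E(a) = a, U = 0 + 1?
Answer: 2*√357 ≈ 37.789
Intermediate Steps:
U = 1
L(M) = 2*M*(18 + M) (L(M) = (18 + M)*(2*M) = 2*M*(18 + M))
D = 132 (D = (4*4 - 4)*(10 + 1) = (16 - 4)*11 = 12*11 = 132)
√(L(18) + D) = √(2*18*(18 + 18) + 132) = √(2*18*36 + 132) = √(1296 + 132) = √1428 = 2*√357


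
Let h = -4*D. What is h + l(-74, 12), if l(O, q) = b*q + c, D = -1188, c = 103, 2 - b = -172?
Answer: 6943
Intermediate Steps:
b = 174 (b = 2 - 1*(-172) = 2 + 172 = 174)
h = 4752 (h = -4*(-1188) = 4752)
l(O, q) = 103 + 174*q (l(O, q) = 174*q + 103 = 103 + 174*q)
h + l(-74, 12) = 4752 + (103 + 174*12) = 4752 + (103 + 2088) = 4752 + 2191 = 6943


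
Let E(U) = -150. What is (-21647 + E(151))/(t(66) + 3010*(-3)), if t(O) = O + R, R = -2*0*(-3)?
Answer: 21797/8964 ≈ 2.4316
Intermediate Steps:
R = 0 (R = 0*(-3) = 0)
t(O) = O (t(O) = O + 0 = O)
(-21647 + E(151))/(t(66) + 3010*(-3)) = (-21647 - 150)/(66 + 3010*(-3)) = -21797/(66 - 9030) = -21797/(-8964) = -21797*(-1/8964) = 21797/8964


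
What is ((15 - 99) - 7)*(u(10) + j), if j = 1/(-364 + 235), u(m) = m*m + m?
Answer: -1291199/129 ≈ -10009.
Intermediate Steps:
u(m) = m + m**2 (u(m) = m**2 + m = m + m**2)
j = -1/129 (j = 1/(-129) = -1/129 ≈ -0.0077519)
((15 - 99) - 7)*(u(10) + j) = ((15 - 99) - 7)*(10*(1 + 10) - 1/129) = (-84 - 7)*(10*11 - 1/129) = -91*(110 - 1/129) = -91*14189/129 = -1291199/129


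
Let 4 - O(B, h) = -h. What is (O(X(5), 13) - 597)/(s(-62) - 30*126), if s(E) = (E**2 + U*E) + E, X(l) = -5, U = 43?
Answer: 145/666 ≈ 0.21772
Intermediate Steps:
O(B, h) = 4 + h (O(B, h) = 4 - (-1)*h = 4 + h)
s(E) = E**2 + 44*E (s(E) = (E**2 + 43*E) + E = E**2 + 44*E)
(O(X(5), 13) - 597)/(s(-62) - 30*126) = ((4 + 13) - 597)/(-62*(44 - 62) - 30*126) = (17 - 597)/(-62*(-18) - 3780) = -580/(1116 - 3780) = -580/(-2664) = -580*(-1/2664) = 145/666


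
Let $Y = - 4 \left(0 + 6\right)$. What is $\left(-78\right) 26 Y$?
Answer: $48672$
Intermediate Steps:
$Y = -24$ ($Y = \left(-4\right) 6 = -24$)
$\left(-78\right) 26 Y = \left(-78\right) 26 \left(-24\right) = \left(-2028\right) \left(-24\right) = 48672$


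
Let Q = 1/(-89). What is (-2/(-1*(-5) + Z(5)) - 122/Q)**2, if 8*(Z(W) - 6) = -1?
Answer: 892325836900/7569 ≈ 1.1789e+8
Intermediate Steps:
Z(W) = 47/8 (Z(W) = 6 + (1/8)*(-1) = 6 - 1/8 = 47/8)
Q = -1/89 ≈ -0.011236
(-2/(-1*(-5) + Z(5)) - 122/Q)**2 = (-2/(-1*(-5) + 47/8) - 122/(-1/89))**2 = (-2/(5 + 47/8) - 122*(-89))**2 = (-2/87/8 + 10858)**2 = (-2*8/87 + 10858)**2 = (-16/87 + 10858)**2 = (944630/87)**2 = 892325836900/7569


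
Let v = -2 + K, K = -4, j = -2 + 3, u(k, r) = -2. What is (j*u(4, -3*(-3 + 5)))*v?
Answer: 12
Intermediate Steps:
j = 1
v = -6 (v = -2 - 4 = -6)
(j*u(4, -3*(-3 + 5)))*v = (1*(-2))*(-6) = -2*(-6) = 12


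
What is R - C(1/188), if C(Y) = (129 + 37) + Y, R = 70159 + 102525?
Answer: 32433383/188 ≈ 1.7252e+5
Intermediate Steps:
R = 172684
C(Y) = 166 + Y
R - C(1/188) = 172684 - (166 + 1/188) = 172684 - 1*31209/188 = 172684 - 31209/188 = 32433383/188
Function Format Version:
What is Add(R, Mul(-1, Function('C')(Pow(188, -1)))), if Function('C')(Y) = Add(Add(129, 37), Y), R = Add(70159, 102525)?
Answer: Rational(32433383, 188) ≈ 1.7252e+5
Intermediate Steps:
R = 172684
Function('C')(Y) = Add(166, Y)
Add(R, Mul(-1, Function('C')(Pow(188, -1)))) = Add(172684, Mul(-1, Add(166, Pow(188, -1)))) = Add(172684, Mul(-1, Add(166, Rational(1, 188)))) = Add(172684, Mul(-1, Rational(31209, 188))) = Add(172684, Rational(-31209, 188)) = Rational(32433383, 188)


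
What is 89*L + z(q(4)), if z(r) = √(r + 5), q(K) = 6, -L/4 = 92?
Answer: -32752 + √11 ≈ -32749.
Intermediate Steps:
L = -368 (L = -4*92 = -368)
z(r) = √(5 + r)
89*L + z(q(4)) = 89*(-368) + √(5 + 6) = -32752 + √11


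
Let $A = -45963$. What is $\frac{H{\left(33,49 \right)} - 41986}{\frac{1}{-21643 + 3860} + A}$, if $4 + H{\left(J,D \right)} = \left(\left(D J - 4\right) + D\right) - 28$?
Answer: $\frac{358825374}{408680015} \approx 0.87801$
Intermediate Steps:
$H{\left(J,D \right)} = -36 + D + D J$ ($H{\left(J,D \right)} = -4 - \left(32 - D - D J\right) = -4 + \left(-32 + D + D J\right) = -36 + D + D J$)
$\frac{H{\left(33,49 \right)} - 41986}{\frac{1}{-21643 + 3860} + A} = \frac{\left(-36 + 49 + 49 \cdot 33\right) - 41986}{\frac{1}{-21643 + 3860} - 45963} = \frac{\left(-36 + 49 + 1617\right) - 41986}{\frac{1}{-17783} - 45963} = \frac{1630 - 41986}{- \frac{1}{17783} - 45963} = - \frac{40356}{- \frac{817360030}{17783}} = \left(-40356\right) \left(- \frac{17783}{817360030}\right) = \frac{358825374}{408680015}$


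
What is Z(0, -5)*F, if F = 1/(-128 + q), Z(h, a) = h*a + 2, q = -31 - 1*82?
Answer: -2/241 ≈ -0.0082988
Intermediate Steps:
q = -113 (q = -31 - 82 = -113)
Z(h, a) = 2 + a*h (Z(h, a) = a*h + 2 = 2 + a*h)
F = -1/241 (F = 1/(-128 - 113) = 1/(-241) = -1/241 ≈ -0.0041494)
Z(0, -5)*F = (2 - 5*0)*(-1/241) = (2 + 0)*(-1/241) = 2*(-1/241) = -2/241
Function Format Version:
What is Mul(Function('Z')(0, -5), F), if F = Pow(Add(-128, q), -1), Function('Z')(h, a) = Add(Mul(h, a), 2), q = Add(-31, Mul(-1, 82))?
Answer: Rational(-2, 241) ≈ -0.0082988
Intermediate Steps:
q = -113 (q = Add(-31, -82) = -113)
Function('Z')(h, a) = Add(2, Mul(a, h)) (Function('Z')(h, a) = Add(Mul(a, h), 2) = Add(2, Mul(a, h)))
F = Rational(-1, 241) (F = Pow(Add(-128, -113), -1) = Pow(-241, -1) = Rational(-1, 241) ≈ -0.0041494)
Mul(Function('Z')(0, -5), F) = Mul(Add(2, Mul(-5, 0)), Rational(-1, 241)) = Mul(Add(2, 0), Rational(-1, 241)) = Mul(2, Rational(-1, 241)) = Rational(-2, 241)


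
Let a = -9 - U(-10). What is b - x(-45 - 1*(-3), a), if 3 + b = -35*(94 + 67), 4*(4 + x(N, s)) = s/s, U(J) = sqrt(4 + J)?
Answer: -22537/4 ≈ -5634.3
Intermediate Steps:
a = -9 - I*sqrt(6) (a = -9 - sqrt(4 - 10) = -9 - sqrt(-6) = -9 - I*sqrt(6) ≈ -9.0 - 2.4495*I)
x(N, s) = -15/4 (x(N, s) = -4 + (s/s)/4 = -4 + (1/4)*1 = -4 + 1/4 = -15/4)
b = -5638 (b = -3 - 35*(94 + 67) = -3 - 35*161 = -3 - 5635 = -5638)
b - x(-45 - 1*(-3), a) = -5638 - 1*(-15/4) = -5638 + 15/4 = -22537/4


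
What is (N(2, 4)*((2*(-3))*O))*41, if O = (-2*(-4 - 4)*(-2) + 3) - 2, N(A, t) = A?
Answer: 15252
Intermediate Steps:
O = -31 (O = (-2*(-8)*(-2) + 3) - 2 = (16*(-2) + 3) - 2 = (-32 + 3) - 2 = -29 - 2 = -31)
(N(2, 4)*((2*(-3))*O))*41 = (2*((2*(-3))*(-31)))*41 = (2*(-6*(-31)))*41 = (2*186)*41 = 372*41 = 15252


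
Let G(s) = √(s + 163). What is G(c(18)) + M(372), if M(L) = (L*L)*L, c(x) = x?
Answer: 51478848 + √181 ≈ 5.1479e+7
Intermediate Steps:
G(s) = √(163 + s)
M(L) = L³ (M(L) = L²*L = L³)
G(c(18)) + M(372) = √(163 + 18) + 372³ = √181 + 51478848 = 51478848 + √181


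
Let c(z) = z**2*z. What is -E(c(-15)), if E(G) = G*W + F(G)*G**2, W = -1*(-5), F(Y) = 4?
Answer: -45545625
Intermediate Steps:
c(z) = z**3
W = 5
E(G) = 4*G**2 + 5*G (E(G) = G*5 + 4*G**2 = 5*G + 4*G**2 = 4*G**2 + 5*G)
-E(c(-15)) = -(-15)**3*(5 + 4*(-15)**3) = -(-3375)*(5 + 4*(-3375)) = -(-3375)*(5 - 13500) = -(-3375)*(-13495) = -1*45545625 = -45545625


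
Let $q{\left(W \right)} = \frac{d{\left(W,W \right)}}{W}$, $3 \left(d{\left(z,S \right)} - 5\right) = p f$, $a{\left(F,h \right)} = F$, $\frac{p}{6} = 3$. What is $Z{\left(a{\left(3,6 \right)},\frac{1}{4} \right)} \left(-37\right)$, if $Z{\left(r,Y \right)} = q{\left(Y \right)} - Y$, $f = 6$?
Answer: $- \frac{24235}{4} \approx -6058.8$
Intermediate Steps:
$p = 18$ ($p = 6 \cdot 3 = 18$)
$d{\left(z,S \right)} = 41$ ($d{\left(z,S \right)} = 5 + \frac{18 \cdot 6}{3} = 5 + \frac{1}{3} \cdot 108 = 5 + 36 = 41$)
$q{\left(W \right)} = \frac{41}{W}$
$Z{\left(r,Y \right)} = - Y + \frac{41}{Y}$ ($Z{\left(r,Y \right)} = \frac{41}{Y} - Y = - Y + \frac{41}{Y}$)
$Z{\left(a{\left(3,6 \right)},\frac{1}{4} \right)} \left(-37\right) = \left(- \frac{1}{4} + \frac{41}{\frac{1}{4}}\right) \left(-37\right) = \left(\left(-1\right) \frac{1}{4} + 41 \frac{1}{\frac{1}{4}}\right) \left(-37\right) = \left(- \frac{1}{4} + 41 \cdot 4\right) \left(-37\right) = \left(- \frac{1}{4} + 164\right) \left(-37\right) = \frac{655}{4} \left(-37\right) = - \frac{24235}{4}$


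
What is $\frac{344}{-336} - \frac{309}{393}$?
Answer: $- \frac{9959}{5502} \approx -1.8101$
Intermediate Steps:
$\frac{344}{-336} - \frac{309}{393} = 344 \left(- \frac{1}{336}\right) - \frac{103}{131} = - \frac{43}{42} - \frac{103}{131} = - \frac{9959}{5502}$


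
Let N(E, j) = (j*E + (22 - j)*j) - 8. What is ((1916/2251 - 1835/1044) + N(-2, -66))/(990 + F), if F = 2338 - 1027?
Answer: -13359780377/5407451244 ≈ -2.4706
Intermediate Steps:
F = 1311
N(E, j) = -8 + E*j + j*(22 - j) (N(E, j) = (E*j + j*(22 - j)) - 8 = -8 + E*j + j*(22 - j))
((1916/2251 - 1835/1044) + N(-2, -66))/(990 + F) = ((1916/2251 - 1835/1044) + (-8 - 1*(-66)² + 22*(-66) - 2*(-66)))/(990 + 1311) = ((1916*(1/2251) - 1835*1/1044) + (-8 - 1*4356 - 1452 + 132))/2301 = ((1916/2251 - 1835/1044) + (-8 - 4356 - 1452 + 132))*(1/2301) = (-2130281/2350044 - 5684)*(1/2301) = -13359780377/2350044*1/2301 = -13359780377/5407451244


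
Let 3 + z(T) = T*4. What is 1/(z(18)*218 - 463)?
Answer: 1/14579 ≈ 6.8592e-5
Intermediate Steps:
z(T) = -3 + 4*T (z(T) = -3 + T*4 = -3 + 4*T)
1/(z(18)*218 - 463) = 1/((-3 + 4*18)*218 - 463) = 1/((-3 + 72)*218 - 463) = 1/(69*218 - 463) = 1/(15042 - 463) = 1/14579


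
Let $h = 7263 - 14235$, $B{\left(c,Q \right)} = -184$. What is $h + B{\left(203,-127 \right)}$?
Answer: $-7156$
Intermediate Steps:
$h = -6972$
$h + B{\left(203,-127 \right)} = -6972 - 184 = -7156$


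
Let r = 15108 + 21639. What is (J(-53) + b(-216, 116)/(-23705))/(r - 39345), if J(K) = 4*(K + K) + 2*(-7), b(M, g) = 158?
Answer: 5191474/30792795 ≈ 0.16859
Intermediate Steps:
J(K) = -14 + 8*K (J(K) = 4*(2*K) - 14 = 8*K - 14 = -14 + 8*K)
r = 36747
(J(-53) + b(-216, 116)/(-23705))/(r - 39345) = ((-14 + 8*(-53)) + 158/(-23705))/(36747 - 39345) = ((-14 - 424) + 158*(-1/23705))/(-2598) = (-438 - 158/23705)*(-1/2598) = -10382948/23705*(-1/2598) = 5191474/30792795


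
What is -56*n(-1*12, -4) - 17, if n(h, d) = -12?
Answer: 655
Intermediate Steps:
-56*n(-1*12, -4) - 17 = -56*(-12) - 17 = 672 - 17 = 655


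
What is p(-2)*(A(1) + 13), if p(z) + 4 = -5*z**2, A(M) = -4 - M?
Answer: -192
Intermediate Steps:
p(z) = -4 - 5*z**2
p(-2)*(A(1) + 13) = (-4 - 5*(-2)**2)*((-4 - 1*1) + 13) = (-4 - 5*4)*((-4 - 1) + 13) = (-4 - 20)*(-5 + 13) = -24*8 = -192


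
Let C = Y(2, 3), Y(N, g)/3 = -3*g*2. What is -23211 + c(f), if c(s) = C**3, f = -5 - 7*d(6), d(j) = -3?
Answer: -180675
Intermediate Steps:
Y(N, g) = -18*g (Y(N, g) = 3*(-3*g*2) = 3*(-6*g) = -18*g)
f = 16 (f = -5 - 7*(-3) = -5 + 21 = 16)
C = -54 (C = -18*3 = -54)
c(s) = -157464 (c(s) = (-54)**3 = -157464)
-23211 + c(f) = -23211 - 157464 = -180675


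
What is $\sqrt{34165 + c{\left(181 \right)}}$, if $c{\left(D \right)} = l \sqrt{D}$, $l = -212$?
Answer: $\sqrt{34165 - 212 \sqrt{181}} \approx 176.95$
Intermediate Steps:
$c{\left(D \right)} = - 212 \sqrt{D}$
$\sqrt{34165 + c{\left(181 \right)}} = \sqrt{34165 - 212 \sqrt{181}}$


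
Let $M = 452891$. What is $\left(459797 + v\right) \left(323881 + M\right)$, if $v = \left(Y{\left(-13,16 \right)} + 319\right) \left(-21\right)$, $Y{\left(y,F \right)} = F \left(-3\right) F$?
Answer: $364481618472$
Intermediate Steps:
$Y{\left(y,F \right)} = - 3 F^{2}$ ($Y{\left(y,F \right)} = - 3 F F = - 3 F^{2}$)
$v = 9429$ ($v = \left(- 3 \cdot 16^{2} + 319\right) \left(-21\right) = \left(\left(-3\right) 256 + 319\right) \left(-21\right) = \left(-768 + 319\right) \left(-21\right) = \left(-449\right) \left(-21\right) = 9429$)
$\left(459797 + v\right) \left(323881 + M\right) = \left(459797 + 9429\right) \left(323881 + 452891\right) = 469226 \cdot 776772 = 364481618472$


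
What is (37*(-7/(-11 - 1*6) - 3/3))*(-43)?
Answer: 15910/17 ≈ 935.88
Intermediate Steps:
(37*(-7/(-11 - 1*6) - 3/3))*(-43) = (37*(-7/(-11 - 6) - 3*1/3))*(-43) = (37*(-7/(-17) - 1))*(-43) = (37*(-7*(-1/17) - 1))*(-43) = (37*(7/17 - 1))*(-43) = (37*(-10/17))*(-43) = -370/17*(-43) = 15910/17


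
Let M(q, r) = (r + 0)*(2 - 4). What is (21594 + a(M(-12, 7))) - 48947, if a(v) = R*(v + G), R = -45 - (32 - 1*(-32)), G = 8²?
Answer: -32803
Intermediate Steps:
G = 64
R = -109 (R = -45 - (32 + 32) = -45 - 1*64 = -45 - 64 = -109)
M(q, r) = -2*r (M(q, r) = r*(-2) = -2*r)
a(v) = -6976 - 109*v (a(v) = -109*(v + 64) = -109*(64 + v) = -6976 - 109*v)
(21594 + a(M(-12, 7))) - 48947 = (21594 + (-6976 - (-218)*7)) - 48947 = (21594 + (-6976 - 109*(-14))) - 48947 = (21594 + (-6976 + 1526)) - 48947 = (21594 - 5450) - 48947 = 16144 - 48947 = -32803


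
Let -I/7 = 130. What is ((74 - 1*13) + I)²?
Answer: 720801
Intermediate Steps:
I = -910 (I = -7*130 = -910)
((74 - 1*13) + I)² = ((74 - 1*13) - 910)² = ((74 - 13) - 910)² = (61 - 910)² = (-849)² = 720801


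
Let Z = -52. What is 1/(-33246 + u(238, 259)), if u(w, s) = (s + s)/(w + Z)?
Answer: -93/3091619 ≈ -3.0081e-5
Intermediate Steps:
u(w, s) = 2*s/(-52 + w) (u(w, s) = (s + s)/(w - 52) = (2*s)/(-52 + w) = 2*s/(-52 + w))
1/(-33246 + u(238, 259)) = 1/(-33246 + 2*259/(-52 + 238)) = 1/(-33246 + 2*259/186) = 1/(-33246 + 2*259*(1/186)) = 1/(-33246 + 259/93) = 1/(-3091619/93) = -93/3091619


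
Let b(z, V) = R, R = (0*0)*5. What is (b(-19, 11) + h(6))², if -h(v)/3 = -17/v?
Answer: 289/4 ≈ 72.250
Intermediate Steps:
h(v) = 51/v (h(v) = -(-51)/v = 51/v)
R = 0 (R = 0*5 = 0)
b(z, V) = 0
(b(-19, 11) + h(6))² = (0 + 51/6)² = (0 + 51*(⅙))² = (0 + 17/2)² = (17/2)² = 289/4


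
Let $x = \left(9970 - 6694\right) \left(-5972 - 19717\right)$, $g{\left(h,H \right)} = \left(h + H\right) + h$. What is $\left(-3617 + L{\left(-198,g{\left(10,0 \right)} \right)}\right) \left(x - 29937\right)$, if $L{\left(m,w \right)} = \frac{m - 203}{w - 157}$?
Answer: $\frac{41683390943928}{137} \approx 3.0426 \cdot 10^{11}$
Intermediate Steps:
$g{\left(h,H \right)} = H + 2 h$ ($g{\left(h,H \right)} = \left(H + h\right) + h = H + 2 h$)
$L{\left(m,w \right)} = \frac{-203 + m}{-157 + w}$
$x = -84157164$ ($x = 3276 \left(-25689\right) = -84157164$)
$\left(-3617 + L{\left(-198,g{\left(10,0 \right)} \right)}\right) \left(x - 29937\right) = \left(-3617 + \frac{-203 - 198}{-157 + \left(0 + 2 \cdot 10\right)}\right) \left(-84157164 - 29937\right) = \left(-3617 + \frac{1}{-157 + \left(0 + 20\right)} \left(-401\right)\right) \left(-84187101\right) = \left(-3617 + \frac{1}{-157 + 20} \left(-401\right)\right) \left(-84187101\right) = \left(-3617 + \frac{1}{-137} \left(-401\right)\right) \left(-84187101\right) = \left(-3617 - - \frac{401}{137}\right) \left(-84187101\right) = \left(-3617 + \frac{401}{137}\right) \left(-84187101\right) = \left(- \frac{495128}{137}\right) \left(-84187101\right) = \frac{41683390943928}{137}$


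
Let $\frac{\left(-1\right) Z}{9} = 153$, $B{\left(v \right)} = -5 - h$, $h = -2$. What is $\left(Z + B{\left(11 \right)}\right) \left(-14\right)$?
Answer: $19320$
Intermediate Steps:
$B{\left(v \right)} = -3$ ($B{\left(v \right)} = -5 - -2 = -5 + 2 = -3$)
$Z = -1377$ ($Z = \left(-9\right) 153 = -1377$)
$\left(Z + B{\left(11 \right)}\right) \left(-14\right) = \left(-1377 - 3\right) \left(-14\right) = \left(-1380\right) \left(-14\right) = 19320$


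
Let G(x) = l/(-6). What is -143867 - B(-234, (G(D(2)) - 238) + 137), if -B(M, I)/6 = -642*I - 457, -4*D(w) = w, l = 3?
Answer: 244369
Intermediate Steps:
D(w) = -w/4
G(x) = -½ (G(x) = 3/(-6) = 3*(-⅙) = -½)
B(M, I) = 2742 + 3852*I (B(M, I) = -6*(-642*I - 457) = -6*(-457 - 642*I) = 2742 + 3852*I)
-143867 - B(-234, (G(D(2)) - 238) + 137) = -143867 - (2742 + 3852*((-½ - 238) + 137)) = -143867 - (2742 + 3852*(-477/2 + 137)) = -143867 - (2742 + 3852*(-203/2)) = -143867 - (2742 - 390978) = -143867 - 1*(-388236) = -143867 + 388236 = 244369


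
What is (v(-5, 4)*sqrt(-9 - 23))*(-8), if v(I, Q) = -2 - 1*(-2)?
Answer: 0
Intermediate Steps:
v(I, Q) = 0 (v(I, Q) = -2 + 2 = 0)
(v(-5, 4)*sqrt(-9 - 23))*(-8) = (0*sqrt(-9 - 23))*(-8) = (0*sqrt(-32))*(-8) = (0*(4*I*sqrt(2)))*(-8) = 0*(-8) = 0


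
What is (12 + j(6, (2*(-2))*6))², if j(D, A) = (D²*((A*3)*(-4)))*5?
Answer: 2688629904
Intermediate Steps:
j(D, A) = -60*A*D² (j(D, A) = (D²*((3*A)*(-4)))*5 = (D²*(-12*A))*5 = -12*A*D²*5 = -60*A*D²)
(12 + j(6, (2*(-2))*6))² = (12 - 60*(2*(-2))*6*6²)² = (12 - 60*(-4*6)*36)² = (12 - 60*(-24)*36)² = (12 + 51840)² = 51852² = 2688629904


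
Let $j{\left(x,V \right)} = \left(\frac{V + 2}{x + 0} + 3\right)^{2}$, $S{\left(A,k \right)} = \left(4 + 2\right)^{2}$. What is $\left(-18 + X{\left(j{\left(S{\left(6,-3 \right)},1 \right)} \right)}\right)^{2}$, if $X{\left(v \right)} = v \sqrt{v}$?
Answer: $\frac{382163401}{2985984} \approx 127.99$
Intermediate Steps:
$S{\left(A,k \right)} = 36$ ($S{\left(A,k \right)} = 6^{2} = 36$)
$j{\left(x,V \right)} = \left(3 + \frac{2 + V}{x}\right)^{2}$ ($j{\left(x,V \right)} = \left(\frac{2 + V}{x} + 3\right)^{2} = \left(3 + \frac{2 + V}{x}\right)^{2}$)
$X{\left(v \right)} = v^{\frac{3}{2}}$
$\left(-18 + X{\left(j{\left(S{\left(6,-3 \right)},1 \right)} \right)}\right)^{2} = \left(-18 + \left(\frac{\left(2 + 1 + 3 \cdot 36\right)^{2}}{1296}\right)^{\frac{3}{2}}\right)^{2} = \left(-18 + \left(\frac{\left(2 + 1 + 108\right)^{2}}{1296}\right)^{\frac{3}{2}}\right)^{2} = \left(-18 + \left(\frac{111^{2}}{1296}\right)^{\frac{3}{2}}\right)^{2} = \left(-18 + \left(\frac{1}{1296} \cdot 12321\right)^{\frac{3}{2}}\right)^{2} = \left(-18 + \left(\frac{1369}{144}\right)^{\frac{3}{2}}\right)^{2} = \left(-18 + \frac{50653}{1728}\right)^{2} = \left(\frac{19549}{1728}\right)^{2} = \frac{382163401}{2985984}$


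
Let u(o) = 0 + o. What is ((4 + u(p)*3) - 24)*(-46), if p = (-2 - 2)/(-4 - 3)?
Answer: 5888/7 ≈ 841.14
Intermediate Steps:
p = 4/7 (p = -4/(-7) = -4*(-⅐) = 4/7 ≈ 0.57143)
u(o) = o
((4 + u(p)*3) - 24)*(-46) = ((4 + (4/7)*3) - 24)*(-46) = ((4 + 12/7) - 24)*(-46) = (40/7 - 24)*(-46) = -128/7*(-46) = 5888/7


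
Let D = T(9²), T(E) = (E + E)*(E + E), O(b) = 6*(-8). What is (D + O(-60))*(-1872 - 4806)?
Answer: -174936888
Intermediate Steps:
O(b) = -48
T(E) = 4*E² (T(E) = (2*E)*(2*E) = 4*E²)
D = 26244 (D = 4*(9²)² = 4*81² = 4*6561 = 26244)
(D + O(-60))*(-1872 - 4806) = (26244 - 48)*(-1872 - 4806) = 26196*(-6678) = -174936888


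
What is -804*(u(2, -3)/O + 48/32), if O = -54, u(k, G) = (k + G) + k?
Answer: -10720/9 ≈ -1191.1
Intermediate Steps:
u(k, G) = G + 2*k (u(k, G) = (G + k) + k = G + 2*k)
-804*(u(2, -3)/O + 48/32) = -804*((-3 + 2*2)/(-54) + 48/32) = -804*((-3 + 4)*(-1/54) + 48*(1/32)) = -804*(1*(-1/54) + 3/2) = -804*(-1/54 + 3/2) = -804*40/27 = -10720/9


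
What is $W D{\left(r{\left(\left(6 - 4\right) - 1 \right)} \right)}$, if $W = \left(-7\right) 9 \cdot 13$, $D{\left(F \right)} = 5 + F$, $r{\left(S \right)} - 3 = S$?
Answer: $-7371$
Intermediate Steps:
$r{\left(S \right)} = 3 + S$
$W = -819$ ($W = \left(-63\right) 13 = -819$)
$W D{\left(r{\left(\left(6 - 4\right) - 1 \right)} \right)} = - 819 \left(5 + \left(3 + \left(\left(6 - 4\right) - 1\right)\right)\right) = - 819 \left(5 + \left(3 + \left(2 - 1\right)\right)\right) = - 819 \left(5 + \left(3 + 1\right)\right) = - 819 \left(5 + 4\right) = \left(-819\right) 9 = -7371$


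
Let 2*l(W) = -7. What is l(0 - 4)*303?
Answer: -2121/2 ≈ -1060.5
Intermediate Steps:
l(W) = -7/2 (l(W) = (½)*(-7) = -7/2)
l(0 - 4)*303 = -7/2*303 = -2121/2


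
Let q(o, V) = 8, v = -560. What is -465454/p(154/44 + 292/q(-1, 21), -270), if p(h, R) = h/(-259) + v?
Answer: 60276293/72540 ≈ 830.94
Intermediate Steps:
p(h, R) = -560 - h/259 (p(h, R) = h/(-259) - 560 = -h/259 - 560 = -560 - h/259)
-465454/p(154/44 + 292/q(-1, 21), -270) = -465454/(-560 - (154/44 + 292/8)/259) = -465454/(-560 - (154*(1/44) + 292*(⅛))/259) = -465454/(-560 - (7/2 + 73/2)/259) = -465454/(-560 - 1/259*40) = -465454/(-560 - 40/259) = -465454/(-145080/259) = -465454*(-259/145080) = 60276293/72540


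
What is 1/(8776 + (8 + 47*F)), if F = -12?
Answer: 1/8220 ≈ 0.00012165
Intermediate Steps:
1/(8776 + (8 + 47*F)) = 1/(8776 + (8 + 47*(-12))) = 1/(8776 + (8 - 564)) = 1/(8776 - 556) = 1/8220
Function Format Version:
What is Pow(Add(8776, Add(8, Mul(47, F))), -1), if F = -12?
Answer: Rational(1, 8220) ≈ 0.00012165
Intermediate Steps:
Pow(Add(8776, Add(8, Mul(47, F))), -1) = Pow(Add(8776, Add(8, Mul(47, -12))), -1) = Pow(Add(8776, Add(8, -564)), -1) = Pow(Add(8776, -556), -1) = Pow(8220, -1) = Rational(1, 8220)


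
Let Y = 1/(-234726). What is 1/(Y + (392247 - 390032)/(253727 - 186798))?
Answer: 15709976454/519851161 ≈ 30.220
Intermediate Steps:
Y = -1/234726 ≈ -4.2603e-6
1/(Y + (392247 - 390032)/(253727 - 186798)) = 1/(-1/234726 + (392247 - 390032)/(253727 - 186798)) = 1/(-1/234726 + 2215/66929) = 1/(519851161/15709976454) = 15709976454/519851161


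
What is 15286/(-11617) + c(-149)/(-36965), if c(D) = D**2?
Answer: -822956007/429422405 ≈ -1.9164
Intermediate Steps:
15286/(-11617) + c(-149)/(-36965) = 15286/(-11617) + (-149)**2/(-36965) = 15286*(-1/11617) + 22201*(-1/36965) = -15286/11617 - 22201/36965 = -822956007/429422405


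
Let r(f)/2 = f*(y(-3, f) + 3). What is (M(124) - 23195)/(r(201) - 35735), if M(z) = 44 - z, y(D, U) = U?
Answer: -23275/46273 ≈ -0.50299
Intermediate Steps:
r(f) = 2*f*(3 + f) (r(f) = 2*(f*(f + 3)) = 2*(f*(3 + f)) = 2*f*(3 + f))
(M(124) - 23195)/(r(201) - 35735) = ((44 - 1*124) - 23195)/(2*201*(3 + 201) - 35735) = ((44 - 124) - 23195)/(2*201*204 - 35735) = (-80 - 23195)/(82008 - 35735) = -23275/46273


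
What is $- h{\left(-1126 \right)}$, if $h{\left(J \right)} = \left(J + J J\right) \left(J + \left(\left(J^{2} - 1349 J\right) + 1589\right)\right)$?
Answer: $-3530828742750$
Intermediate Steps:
$h{\left(J \right)} = \left(J + J^{2}\right) \left(1589 + J^{2} - 1348 J\right)$ ($h{\left(J \right)} = \left(J + J^{2}\right) \left(J + \left(1589 + J^{2} - 1349 J\right)\right) = \left(J + J^{2}\right) \left(1589 + J^{2} - 1348 J\right)$)
$- h{\left(-1126 \right)} = - \left(-1126\right) \left(1589 + \left(-1126\right)^{3} - 1347 \left(-1126\right)^{2} + 241 \left(-1126\right)\right) = - \left(-1126\right) \left(1589 - 1427628376 - 1707828972 - 271366\right) = - \left(-1126\right) \left(-3135727125\right) = \left(-1\right) 3530828742750 = -3530828742750$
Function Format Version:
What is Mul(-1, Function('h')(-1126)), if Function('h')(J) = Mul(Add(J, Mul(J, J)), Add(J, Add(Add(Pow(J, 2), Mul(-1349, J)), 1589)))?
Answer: -3530828742750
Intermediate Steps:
Function('h')(J) = Mul(Add(J, Pow(J, 2)), Add(1589, Pow(J, 2), Mul(-1348, J))) (Function('h')(J) = Mul(Add(J, Pow(J, 2)), Add(J, Add(1589, Pow(J, 2), Mul(-1349, J)))) = Mul(Add(J, Pow(J, 2)), Add(1589, Pow(J, 2), Mul(-1348, J))))
Mul(-1, Function('h')(-1126)) = Mul(-1, Mul(-1126, Add(1589, Pow(-1126, 3), Mul(-1347, Pow(-1126, 2)), Mul(241, -1126)))) = Mul(-1, Mul(-1126, Add(1589, -1427628376, Mul(-1347, 1267876), -271366))) = Mul(-1, Mul(-1126, Add(1589, -1427628376, -1707828972, -271366))) = Mul(-1, Mul(-1126, -3135727125)) = Mul(-1, 3530828742750) = -3530828742750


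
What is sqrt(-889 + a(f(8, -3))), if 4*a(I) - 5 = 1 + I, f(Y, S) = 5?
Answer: I*sqrt(3545)/2 ≈ 29.77*I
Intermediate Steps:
a(I) = 3/2 + I/4 (a(I) = 5/4 + (1 + I)/4 = 5/4 + (1/4 + I/4) = 3/2 + I/4)
sqrt(-889 + a(f(8, -3))) = sqrt(-889 + (3/2 + (1/4)*5)) = sqrt(-889 + (3/2 + 5/4)) = sqrt(-889 + 11/4) = sqrt(-3545/4) = I*sqrt(3545)/2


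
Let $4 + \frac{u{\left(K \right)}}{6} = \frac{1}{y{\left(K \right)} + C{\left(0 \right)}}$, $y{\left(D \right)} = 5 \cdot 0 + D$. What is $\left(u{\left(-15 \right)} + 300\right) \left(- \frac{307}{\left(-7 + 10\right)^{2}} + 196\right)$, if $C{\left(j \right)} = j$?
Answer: $\frac{2007746}{45} \approx 44617.0$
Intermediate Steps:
$y{\left(D \right)} = D$ ($y{\left(D \right)} = 0 + D = D$)
$u{\left(K \right)} = -24 + \frac{6}{K}$ ($u{\left(K \right)} = -24 + \frac{6}{K + 0} = -24 + \frac{6}{K}$)
$\left(u{\left(-15 \right)} + 300\right) \left(- \frac{307}{\left(-7 + 10\right)^{2}} + 196\right) = \left(\left(-24 + \frac{6}{-15}\right) + 300\right) \left(- \frac{307}{\left(-7 + 10\right)^{2}} + 196\right) = \left(\left(-24 + 6 \left(- \frac{1}{15}\right)\right) + 300\right) \left(- \frac{307}{3^{2}} + 196\right) = \left(\left(-24 - \frac{2}{5}\right) + 300\right) \left(- \frac{307}{9} + 196\right) = \left(- \frac{122}{5} + 300\right) \left(\left(-307\right) \frac{1}{9} + 196\right) = \frac{1378 \left(- \frac{307}{9} + 196\right)}{5} = \frac{1378}{5} \cdot \frac{1457}{9} = \frac{2007746}{45}$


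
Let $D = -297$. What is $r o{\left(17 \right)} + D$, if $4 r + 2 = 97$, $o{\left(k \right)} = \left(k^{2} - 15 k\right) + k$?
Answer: $\frac{3657}{4} \approx 914.25$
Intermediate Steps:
$o{\left(k \right)} = k^{2} - 14 k$
$r = \frac{95}{4}$ ($r = - \frac{1}{2} + \frac{1}{4} \cdot 97 = - \frac{1}{2} + \frac{97}{4} = \frac{95}{4} \approx 23.75$)
$r o{\left(17 \right)} + D = \frac{95 \cdot 17 \left(-14 + 17\right)}{4} - 297 = \frac{95 \cdot 17 \cdot 3}{4} - 297 = \frac{95}{4} \cdot 51 - 297 = \frac{4845}{4} - 297 = \frac{3657}{4}$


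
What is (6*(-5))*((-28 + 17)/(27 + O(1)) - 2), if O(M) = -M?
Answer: 945/13 ≈ 72.692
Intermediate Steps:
(6*(-5))*((-28 + 17)/(27 + O(1)) - 2) = (6*(-5))*((-28 + 17)/(27 - 1*1) - 2) = -30*(-11/(27 - 1) - 2) = -30*(-11/26 - 2) = -30*(-63/26) = 945/13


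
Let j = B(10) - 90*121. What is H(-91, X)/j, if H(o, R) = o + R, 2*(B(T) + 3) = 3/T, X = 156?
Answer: -1300/217857 ≈ -0.0059672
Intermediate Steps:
B(T) = -3 + 3/(2*T) (B(T) = -3 + (3/T)/2 = -3 + 3/(2*T))
H(o, R) = R + o
j = -217857/20 (j = (-3 + (3/2)/10) - 90*121 = (-3 + (3/2)*(⅒)) - 10890 = (-3 + 3/20) - 10890 = -57/20 - 10890 = -217857/20 ≈ -10893.)
H(-91, X)/j = (156 - 91)/(-217857/20) = 65*(-20/217857) = -1300/217857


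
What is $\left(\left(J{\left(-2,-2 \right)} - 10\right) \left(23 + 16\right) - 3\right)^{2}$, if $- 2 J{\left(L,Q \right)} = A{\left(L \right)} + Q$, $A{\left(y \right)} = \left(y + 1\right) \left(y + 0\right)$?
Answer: $154449$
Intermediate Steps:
$A{\left(y \right)} = y \left(1 + y\right)$ ($A{\left(y \right)} = \left(1 + y\right) y = y \left(1 + y\right)$)
$J{\left(L,Q \right)} = - \frac{Q}{2} - \frac{L \left(1 + L\right)}{2}$ ($J{\left(L,Q \right)} = - \frac{L \left(1 + L\right) + Q}{2} = - \frac{Q + L \left(1 + L\right)}{2} = - \frac{Q}{2} - \frac{L \left(1 + L\right)}{2}$)
$\left(\left(J{\left(-2,-2 \right)} - 10\right) \left(23 + 16\right) - 3\right)^{2} = \left(\left(\left(\left(- \frac{1}{2}\right) \left(-2\right) - - (1 - 2)\right) - 10\right) \left(23 + 16\right) - 3\right)^{2} = \left(\left(\left(1 - \left(-1\right) \left(-1\right)\right) - 10\right) 39 - 3\right)^{2} = \left(\left(\left(1 - 1\right) - 10\right) 39 - 3\right)^{2} = \left(\left(0 - 10\right) 39 - 3\right)^{2} = \left(\left(-10\right) 39 - 3\right)^{2} = \left(-390 - 3\right)^{2} = \left(-393\right)^{2} = 154449$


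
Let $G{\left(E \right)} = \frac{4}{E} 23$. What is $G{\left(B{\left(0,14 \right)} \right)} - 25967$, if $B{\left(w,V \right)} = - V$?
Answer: $- \frac{181815}{7} \approx -25974.0$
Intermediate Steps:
$G{\left(E \right)} = \frac{92}{E}$
$G{\left(B{\left(0,14 \right)} \right)} - 25967 = \frac{92}{\left(-1\right) 14} - 25967 = \frac{92}{-14} - 25967 = 92 \left(- \frac{1}{14}\right) - 25967 = - \frac{46}{7} - 25967 = - \frac{181815}{7}$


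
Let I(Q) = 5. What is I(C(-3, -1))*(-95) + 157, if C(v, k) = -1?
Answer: -318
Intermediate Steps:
I(C(-3, -1))*(-95) + 157 = 5*(-95) + 157 = -475 + 157 = -318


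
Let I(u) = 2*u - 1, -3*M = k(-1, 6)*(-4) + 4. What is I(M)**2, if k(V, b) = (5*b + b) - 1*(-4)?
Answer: 10609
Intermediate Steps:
k(V, b) = 4 + 6*b (k(V, b) = 6*b + 4 = 4 + 6*b)
M = 52 (M = -((4 + 6*6)*(-4) + 4)/3 = -((4 + 36)*(-4) + 4)/3 = -(40*(-4) + 4)/3 = -(-160 + 4)/3 = -1/3*(-156) = 52)
I(u) = -1 + 2*u
I(M)**2 = (-1 + 2*52)**2 = (-1 + 104)**2 = 103**2 = 10609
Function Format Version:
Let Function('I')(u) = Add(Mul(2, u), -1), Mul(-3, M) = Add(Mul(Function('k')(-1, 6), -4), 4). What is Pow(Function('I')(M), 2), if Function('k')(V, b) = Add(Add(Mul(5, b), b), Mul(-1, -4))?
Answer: 10609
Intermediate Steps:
Function('k')(V, b) = Add(4, Mul(6, b)) (Function('k')(V, b) = Add(Mul(6, b), 4) = Add(4, Mul(6, b)))
M = 52 (M = Mul(Rational(-1, 3), Add(Mul(Add(4, Mul(6, 6)), -4), 4)) = Mul(Rational(-1, 3), Add(Mul(Add(4, 36), -4), 4)) = Mul(Rational(-1, 3), Add(Mul(40, -4), 4)) = Mul(Rational(-1, 3), Add(-160, 4)) = Mul(Rational(-1, 3), -156) = 52)
Function('I')(u) = Add(-1, Mul(2, u))
Pow(Function('I')(M), 2) = Pow(Add(-1, Mul(2, 52)), 2) = Pow(Add(-1, 104), 2) = Pow(103, 2) = 10609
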